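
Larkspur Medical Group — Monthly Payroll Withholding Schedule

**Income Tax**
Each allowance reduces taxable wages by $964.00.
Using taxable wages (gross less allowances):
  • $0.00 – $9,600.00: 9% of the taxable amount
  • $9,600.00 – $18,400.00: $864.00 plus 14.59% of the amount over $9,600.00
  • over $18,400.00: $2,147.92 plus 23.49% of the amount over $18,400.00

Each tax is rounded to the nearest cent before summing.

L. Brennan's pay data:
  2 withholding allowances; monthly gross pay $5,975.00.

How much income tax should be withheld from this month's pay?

$364.23

Income Tax: taxable = $5,975.00 − 2×$964.00 = $4,047.00
  9% × $4,047.00 = $364.23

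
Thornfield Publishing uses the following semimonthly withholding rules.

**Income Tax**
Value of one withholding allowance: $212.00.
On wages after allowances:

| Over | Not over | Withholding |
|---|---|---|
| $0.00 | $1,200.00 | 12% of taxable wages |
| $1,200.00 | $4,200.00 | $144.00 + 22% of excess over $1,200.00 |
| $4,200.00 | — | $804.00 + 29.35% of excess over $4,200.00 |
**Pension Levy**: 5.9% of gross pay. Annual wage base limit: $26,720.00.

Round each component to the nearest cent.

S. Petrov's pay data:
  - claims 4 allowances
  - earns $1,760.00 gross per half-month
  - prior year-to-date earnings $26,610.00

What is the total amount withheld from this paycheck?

$115.93

Income Tax: taxable = $1,760.00 − 4×$212.00 = $912.00
  12% × $912.00 = $109.44
Pension Levy: cap $26,720.00 − YTD $26,610.00 = $110.00 subject; 5.9% × $110.00 = $6.49
Total: $109.44 + $6.49 = $115.93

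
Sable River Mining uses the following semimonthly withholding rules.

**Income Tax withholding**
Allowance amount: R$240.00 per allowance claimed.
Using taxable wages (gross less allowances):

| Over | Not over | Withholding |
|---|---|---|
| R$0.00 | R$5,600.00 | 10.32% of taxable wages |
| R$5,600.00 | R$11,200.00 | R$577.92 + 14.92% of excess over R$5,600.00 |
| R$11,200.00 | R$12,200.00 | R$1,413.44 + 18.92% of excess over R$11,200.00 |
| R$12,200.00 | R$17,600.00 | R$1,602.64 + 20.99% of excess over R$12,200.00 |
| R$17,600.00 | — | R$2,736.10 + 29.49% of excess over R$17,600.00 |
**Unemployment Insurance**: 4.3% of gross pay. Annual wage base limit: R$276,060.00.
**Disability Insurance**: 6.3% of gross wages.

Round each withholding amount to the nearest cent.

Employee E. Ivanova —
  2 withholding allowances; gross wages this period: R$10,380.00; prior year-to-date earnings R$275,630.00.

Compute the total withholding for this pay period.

Income Tax: taxable = R$10,380.00 − 2×R$240.00 = R$9,900.00
  R$577.92 + 14.92% × (R$9,900.00 − R$5,600.00) = R$577.92 + 14.92% × R$4,300.00 = R$1,219.48
Unemployment Insurance: cap R$276,060.00 − YTD R$275,630.00 = R$430.00 subject; 4.3% × R$430.00 = R$18.49
Disability Insurance: 6.3% × R$10,380.00 = R$653.94
Total: R$1,219.48 + R$18.49 + R$653.94 = R$1,891.91

R$1,891.91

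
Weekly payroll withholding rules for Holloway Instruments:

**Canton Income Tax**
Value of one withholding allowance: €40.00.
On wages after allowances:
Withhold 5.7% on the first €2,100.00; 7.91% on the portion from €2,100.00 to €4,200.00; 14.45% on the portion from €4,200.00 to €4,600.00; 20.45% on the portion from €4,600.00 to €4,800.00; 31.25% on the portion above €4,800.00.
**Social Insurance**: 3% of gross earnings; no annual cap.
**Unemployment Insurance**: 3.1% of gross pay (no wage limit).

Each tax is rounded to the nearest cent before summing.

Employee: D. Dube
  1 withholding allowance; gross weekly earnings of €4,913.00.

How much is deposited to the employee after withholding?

€4,205.99

Canton Income Tax: taxable = €4,913.00 − 1×€40.00 = €4,873.00
  €384.51 + 31.25% × (€4,873.00 − €4,800.00) = €384.51 + 31.25% × €73.00 = €407.32
Social Insurance: 3% × €4,913.00 = €147.39
Unemployment Insurance: 3.1% × €4,913.00 = €152.30
Total withheld: €407.32 + €147.39 + €152.30 = €707.01
Net pay: €4,913.00 − €707.01 = €4,205.99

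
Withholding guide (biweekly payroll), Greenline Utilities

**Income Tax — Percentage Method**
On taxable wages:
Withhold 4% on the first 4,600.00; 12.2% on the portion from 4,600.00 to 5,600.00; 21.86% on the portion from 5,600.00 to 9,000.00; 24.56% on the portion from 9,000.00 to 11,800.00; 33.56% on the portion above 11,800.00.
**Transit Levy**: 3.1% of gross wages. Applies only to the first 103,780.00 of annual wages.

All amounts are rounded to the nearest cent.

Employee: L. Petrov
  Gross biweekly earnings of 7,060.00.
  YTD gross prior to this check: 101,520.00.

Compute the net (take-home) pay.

6,364.78

Income Tax: taxable = 7,060.00
  306.00 + 21.86% × (7,060.00 − 5,600.00) = 306.00 + 21.86% × 1,460.00 = 625.16
Transit Levy: cap 103,780.00 − YTD 101,520.00 = 2,260.00 subject; 3.1% × 2,260.00 = 70.06
Total withheld: 625.16 + 70.06 = 695.22
Net pay: 7,060.00 − 695.22 = 6,364.78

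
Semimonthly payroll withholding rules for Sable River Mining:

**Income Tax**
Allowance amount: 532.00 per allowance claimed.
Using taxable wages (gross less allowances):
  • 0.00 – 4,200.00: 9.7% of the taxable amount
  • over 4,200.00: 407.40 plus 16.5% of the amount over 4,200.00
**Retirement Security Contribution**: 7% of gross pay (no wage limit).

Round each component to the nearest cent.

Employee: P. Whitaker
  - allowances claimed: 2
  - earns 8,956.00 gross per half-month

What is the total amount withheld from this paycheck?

1,643.50

Income Tax: taxable = 8,956.00 − 2×532.00 = 7,892.00
  407.40 + 16.5% × (7,892.00 − 4,200.00) = 407.40 + 16.5% × 3,692.00 = 1,016.58
Retirement Security Contribution: 7% × 8,956.00 = 626.92
Total: 1,016.58 + 626.92 = 1,643.50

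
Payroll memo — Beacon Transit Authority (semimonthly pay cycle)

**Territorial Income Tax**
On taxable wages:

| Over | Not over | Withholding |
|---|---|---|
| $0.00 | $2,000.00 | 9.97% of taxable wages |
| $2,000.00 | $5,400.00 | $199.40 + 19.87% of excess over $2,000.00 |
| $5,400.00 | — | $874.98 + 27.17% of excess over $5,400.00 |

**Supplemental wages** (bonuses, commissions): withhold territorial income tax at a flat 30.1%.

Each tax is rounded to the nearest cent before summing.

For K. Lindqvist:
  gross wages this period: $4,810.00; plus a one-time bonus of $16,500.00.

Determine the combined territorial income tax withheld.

$5,724.25

Territorial Income Tax: taxable = $4,810.00
  $199.40 + 19.87% × ($4,810.00 − $2,000.00) = $199.40 + 19.87% × $2,810.00 = $757.75
Supplemental (30.1% flat on bonus): 30.1% × $16,500.00 = $4,966.50
Total territorial income tax: $757.75 + $4,966.50 = $5,724.25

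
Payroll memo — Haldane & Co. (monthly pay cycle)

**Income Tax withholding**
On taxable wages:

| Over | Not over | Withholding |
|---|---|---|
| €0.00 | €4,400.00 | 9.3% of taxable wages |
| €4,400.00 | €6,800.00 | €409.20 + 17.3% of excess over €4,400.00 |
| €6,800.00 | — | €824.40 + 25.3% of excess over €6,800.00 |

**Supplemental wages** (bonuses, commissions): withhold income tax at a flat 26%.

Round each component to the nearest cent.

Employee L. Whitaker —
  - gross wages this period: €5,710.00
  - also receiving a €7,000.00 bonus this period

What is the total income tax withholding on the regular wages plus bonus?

Income Tax: taxable = €5,710.00
  €409.20 + 17.3% × (€5,710.00 − €4,400.00) = €409.20 + 17.3% × €1,310.00 = €635.83
Supplemental (26% flat on bonus): 26% × €7,000.00 = €1,820.00
Total income tax: €635.83 + €1,820.00 = €2,455.83

€2,455.83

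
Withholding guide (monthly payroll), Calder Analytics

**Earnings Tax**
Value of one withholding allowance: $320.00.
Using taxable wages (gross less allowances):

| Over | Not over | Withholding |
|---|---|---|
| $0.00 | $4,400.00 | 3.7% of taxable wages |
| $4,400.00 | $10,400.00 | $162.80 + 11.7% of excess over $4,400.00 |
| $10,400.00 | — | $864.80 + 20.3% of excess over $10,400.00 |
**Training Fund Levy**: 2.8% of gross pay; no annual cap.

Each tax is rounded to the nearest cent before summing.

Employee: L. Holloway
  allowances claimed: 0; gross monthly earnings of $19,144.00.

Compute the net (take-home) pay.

$15,968.14

Earnings Tax: taxable = $19,144.00
  $864.80 + 20.3% × ($19,144.00 − $10,400.00) = $864.80 + 20.3% × $8,744.00 = $2,639.83
Training Fund Levy: 2.8% × $19,144.00 = $536.03
Total withheld: $2,639.83 + $536.03 = $3,175.86
Net pay: $19,144.00 − $3,175.86 = $15,968.14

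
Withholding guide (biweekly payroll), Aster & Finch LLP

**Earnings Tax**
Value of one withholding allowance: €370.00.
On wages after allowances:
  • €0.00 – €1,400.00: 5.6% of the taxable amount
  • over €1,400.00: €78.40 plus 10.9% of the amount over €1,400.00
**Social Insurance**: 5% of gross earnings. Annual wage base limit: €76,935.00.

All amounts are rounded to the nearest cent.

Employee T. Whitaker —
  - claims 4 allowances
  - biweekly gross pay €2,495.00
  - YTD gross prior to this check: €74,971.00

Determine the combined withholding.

€155.04

Earnings Tax: taxable = €2,495.00 − 4×€370.00 = €1,015.00
  5.6% × €1,015.00 = €56.84
Social Insurance: cap €76,935.00 − YTD €74,971.00 = €1,964.00 subject; 5% × €1,964.00 = €98.20
Total: €56.84 + €98.20 = €155.04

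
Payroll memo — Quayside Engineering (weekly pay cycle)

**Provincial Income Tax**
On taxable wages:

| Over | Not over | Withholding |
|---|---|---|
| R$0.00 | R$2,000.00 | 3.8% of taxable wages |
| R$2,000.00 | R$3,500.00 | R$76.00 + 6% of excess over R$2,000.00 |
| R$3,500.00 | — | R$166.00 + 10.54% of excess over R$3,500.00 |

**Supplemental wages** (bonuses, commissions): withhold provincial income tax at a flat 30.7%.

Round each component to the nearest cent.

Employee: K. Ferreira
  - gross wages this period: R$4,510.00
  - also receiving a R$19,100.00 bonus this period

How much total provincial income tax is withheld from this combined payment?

R$6,136.15

Provincial Income Tax: taxable = R$4,510.00
  R$166.00 + 10.54% × (R$4,510.00 − R$3,500.00) = R$166.00 + 10.54% × R$1,010.00 = R$272.45
Supplemental (30.7% flat on bonus): 30.7% × R$19,100.00 = R$5,863.70
Total provincial income tax: R$272.45 + R$5,863.70 = R$6,136.15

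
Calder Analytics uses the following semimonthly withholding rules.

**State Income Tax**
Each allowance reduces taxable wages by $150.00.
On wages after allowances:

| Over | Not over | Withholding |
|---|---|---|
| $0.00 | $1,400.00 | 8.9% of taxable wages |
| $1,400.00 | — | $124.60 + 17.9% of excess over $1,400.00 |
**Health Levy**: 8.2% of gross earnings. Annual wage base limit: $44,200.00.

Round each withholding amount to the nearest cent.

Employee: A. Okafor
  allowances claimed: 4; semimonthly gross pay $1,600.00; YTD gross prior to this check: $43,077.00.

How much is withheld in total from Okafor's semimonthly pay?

$181.09

State Income Tax: taxable = $1,600.00 − 4×$150.00 = $1,000.00
  8.9% × $1,000.00 = $89.00
Health Levy: cap $44,200.00 − YTD $43,077.00 = $1,123.00 subject; 8.2% × $1,123.00 = $92.09
Total: $89.00 + $92.09 = $181.09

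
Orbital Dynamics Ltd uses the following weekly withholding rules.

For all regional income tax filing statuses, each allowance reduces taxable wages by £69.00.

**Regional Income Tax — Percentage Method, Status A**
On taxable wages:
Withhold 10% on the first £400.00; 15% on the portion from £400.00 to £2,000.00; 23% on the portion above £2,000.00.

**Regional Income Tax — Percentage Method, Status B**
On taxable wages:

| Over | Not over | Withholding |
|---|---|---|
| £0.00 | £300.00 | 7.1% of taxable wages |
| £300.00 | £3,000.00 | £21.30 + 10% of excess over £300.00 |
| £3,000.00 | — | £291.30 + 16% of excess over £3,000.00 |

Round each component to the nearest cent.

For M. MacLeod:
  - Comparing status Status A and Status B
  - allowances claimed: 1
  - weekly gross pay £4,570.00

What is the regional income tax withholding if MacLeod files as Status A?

Regional Income Tax (Status A): taxable = £4,570.00 − 1×£69.00 = £4,501.00
  £280.00 + 23% × (£4,501.00 − £2,000.00) = £280.00 + 23% × £2,501.00 = £855.23

£855.23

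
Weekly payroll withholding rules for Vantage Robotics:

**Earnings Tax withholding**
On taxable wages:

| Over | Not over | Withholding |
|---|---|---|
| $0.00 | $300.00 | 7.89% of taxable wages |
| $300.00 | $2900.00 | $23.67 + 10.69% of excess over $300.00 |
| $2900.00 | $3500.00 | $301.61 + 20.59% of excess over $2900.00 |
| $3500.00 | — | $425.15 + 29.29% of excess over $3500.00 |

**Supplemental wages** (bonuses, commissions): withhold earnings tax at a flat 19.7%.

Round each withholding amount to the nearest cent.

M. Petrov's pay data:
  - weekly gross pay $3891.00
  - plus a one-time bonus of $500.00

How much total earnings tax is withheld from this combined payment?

$638.17

Earnings Tax: taxable = $3891.00
  $425.15 + 29.29% × ($3891.00 − $3500.00) = $425.15 + 29.29% × $391.00 = $539.67
Supplemental (19.7% flat on bonus): 19.7% × $500.00 = $98.50
Total earnings tax: $539.67 + $98.50 = $638.17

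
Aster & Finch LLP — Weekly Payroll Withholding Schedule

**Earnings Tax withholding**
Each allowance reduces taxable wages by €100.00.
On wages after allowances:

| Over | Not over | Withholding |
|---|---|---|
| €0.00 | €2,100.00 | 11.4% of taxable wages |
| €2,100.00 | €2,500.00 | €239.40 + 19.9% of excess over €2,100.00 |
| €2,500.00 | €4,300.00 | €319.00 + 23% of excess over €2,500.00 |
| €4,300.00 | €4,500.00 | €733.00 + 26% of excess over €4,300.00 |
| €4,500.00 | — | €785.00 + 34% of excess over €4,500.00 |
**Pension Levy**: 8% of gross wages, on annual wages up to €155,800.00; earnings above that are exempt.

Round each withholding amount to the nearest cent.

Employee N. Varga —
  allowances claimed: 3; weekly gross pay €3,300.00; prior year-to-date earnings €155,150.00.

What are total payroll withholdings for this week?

€486.00

Earnings Tax: taxable = €3,300.00 − 3×€100.00 = €3,000.00
  €319.00 + 23% × (€3,000.00 − €2,500.00) = €319.00 + 23% × €500.00 = €434.00
Pension Levy: cap €155,800.00 − YTD €155,150.00 = €650.00 subject; 8% × €650.00 = €52.00
Total: €434.00 + €52.00 = €486.00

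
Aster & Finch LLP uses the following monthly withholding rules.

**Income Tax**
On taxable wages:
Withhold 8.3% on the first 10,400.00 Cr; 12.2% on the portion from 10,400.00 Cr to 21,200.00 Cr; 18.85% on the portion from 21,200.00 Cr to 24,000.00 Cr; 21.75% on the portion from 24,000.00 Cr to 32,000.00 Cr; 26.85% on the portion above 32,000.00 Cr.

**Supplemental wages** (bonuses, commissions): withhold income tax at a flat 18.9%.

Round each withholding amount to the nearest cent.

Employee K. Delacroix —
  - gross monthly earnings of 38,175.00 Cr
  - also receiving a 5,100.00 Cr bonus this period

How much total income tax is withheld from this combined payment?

Income Tax: taxable = 38,175.00 Cr
  4,448.60 Cr + 26.85% × (38,175.00 Cr − 32,000.00 Cr) = 4,448.60 Cr + 26.85% × 6,175.00 Cr = 6,106.59 Cr
Supplemental (18.9% flat on bonus): 18.9% × 5,100.00 Cr = 963.90 Cr
Total income tax: 6,106.59 Cr + 963.90 Cr = 7,070.49 Cr

7,070.49 Cr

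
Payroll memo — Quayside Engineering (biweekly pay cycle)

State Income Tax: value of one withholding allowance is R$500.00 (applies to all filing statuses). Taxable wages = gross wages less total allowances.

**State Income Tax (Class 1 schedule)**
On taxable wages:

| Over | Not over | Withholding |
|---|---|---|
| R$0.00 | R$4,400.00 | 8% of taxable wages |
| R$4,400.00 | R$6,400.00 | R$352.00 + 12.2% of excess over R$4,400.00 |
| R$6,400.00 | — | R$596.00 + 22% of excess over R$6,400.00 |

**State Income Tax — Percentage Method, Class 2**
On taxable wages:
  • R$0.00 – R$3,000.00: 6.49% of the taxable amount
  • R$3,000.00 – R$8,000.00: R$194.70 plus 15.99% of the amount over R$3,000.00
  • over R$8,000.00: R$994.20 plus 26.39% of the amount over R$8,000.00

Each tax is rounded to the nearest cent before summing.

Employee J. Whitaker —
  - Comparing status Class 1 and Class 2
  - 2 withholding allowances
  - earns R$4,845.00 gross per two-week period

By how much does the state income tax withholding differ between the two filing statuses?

State Income Tax (Class 1): taxable = R$4,845.00 − 2×R$500.00 = R$3,845.00
  8% × R$3,845.00 = R$307.60
State Income Tax (Class 2): taxable = R$4,845.00 − 2×R$500.00 = R$3,845.00
  R$194.70 + 15.99% × (R$3,845.00 − R$3,000.00) = R$194.70 + 15.99% × R$845.00 = R$329.82
Difference: |R$307.60 − R$329.82| = R$22.22 (higher under Class 2)

R$22.22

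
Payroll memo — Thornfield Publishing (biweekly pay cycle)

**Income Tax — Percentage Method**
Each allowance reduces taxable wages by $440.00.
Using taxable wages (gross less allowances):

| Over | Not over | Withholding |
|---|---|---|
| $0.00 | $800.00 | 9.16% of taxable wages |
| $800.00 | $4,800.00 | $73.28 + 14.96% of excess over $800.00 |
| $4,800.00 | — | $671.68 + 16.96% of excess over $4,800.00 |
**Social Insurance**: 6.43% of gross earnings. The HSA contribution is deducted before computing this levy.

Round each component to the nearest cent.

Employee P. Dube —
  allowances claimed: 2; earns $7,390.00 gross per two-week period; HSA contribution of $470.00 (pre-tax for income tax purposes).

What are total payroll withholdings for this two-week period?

$1,326.94

Income Tax: taxable = $7,390.00 − $470.00 − 2×$440.00 = $6,040.00
  $671.68 + 16.96% × ($6,040.00 − $4,800.00) = $671.68 + 16.96% × $1,240.00 = $881.98
Social Insurance: 6.43% × $6,920.00 = $444.96
Total: $881.98 + $444.96 = $1,326.94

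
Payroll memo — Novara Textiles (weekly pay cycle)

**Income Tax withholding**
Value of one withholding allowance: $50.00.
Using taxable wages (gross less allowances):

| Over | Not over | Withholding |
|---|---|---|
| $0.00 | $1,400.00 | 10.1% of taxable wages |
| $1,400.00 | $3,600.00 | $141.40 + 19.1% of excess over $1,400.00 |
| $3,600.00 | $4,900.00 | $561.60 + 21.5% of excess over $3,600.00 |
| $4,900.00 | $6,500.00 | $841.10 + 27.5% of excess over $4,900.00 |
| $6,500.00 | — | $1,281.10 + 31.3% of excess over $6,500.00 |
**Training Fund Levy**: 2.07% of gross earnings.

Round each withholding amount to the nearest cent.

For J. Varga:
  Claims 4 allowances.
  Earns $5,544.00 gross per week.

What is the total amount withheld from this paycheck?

Income Tax: taxable = $5,544.00 − 4×$50.00 = $5,344.00
  $841.10 + 27.5% × ($5,344.00 − $4,900.00) = $841.10 + 27.5% × $444.00 = $963.20
Training Fund Levy: 2.07% × $5,544.00 = $114.76
Total: $963.20 + $114.76 = $1,077.96

$1,077.96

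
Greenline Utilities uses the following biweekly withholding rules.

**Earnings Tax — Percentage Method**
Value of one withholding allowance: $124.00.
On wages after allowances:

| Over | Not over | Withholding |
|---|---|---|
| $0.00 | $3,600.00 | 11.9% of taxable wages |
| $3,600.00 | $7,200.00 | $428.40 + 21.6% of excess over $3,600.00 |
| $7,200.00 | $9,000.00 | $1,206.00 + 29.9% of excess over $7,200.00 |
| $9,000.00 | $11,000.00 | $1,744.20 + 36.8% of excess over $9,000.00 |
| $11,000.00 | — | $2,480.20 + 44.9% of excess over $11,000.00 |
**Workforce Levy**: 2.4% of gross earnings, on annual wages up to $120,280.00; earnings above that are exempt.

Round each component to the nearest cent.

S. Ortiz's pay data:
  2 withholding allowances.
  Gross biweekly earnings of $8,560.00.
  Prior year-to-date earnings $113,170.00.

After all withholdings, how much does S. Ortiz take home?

Earnings Tax: taxable = $8,560.00 − 2×$124.00 = $8,312.00
  $1,206.00 + 29.9% × ($8,312.00 − $7,200.00) = $1,206.00 + 29.9% × $1,112.00 = $1,538.49
Workforce Levy: cap $120,280.00 − YTD $113,170.00 = $7,110.00 subject; 2.4% × $7,110.00 = $170.64
Total withheld: $1,538.49 + $170.64 = $1,709.13
Net pay: $8,560.00 − $1,709.13 = $6,850.87

$6,850.87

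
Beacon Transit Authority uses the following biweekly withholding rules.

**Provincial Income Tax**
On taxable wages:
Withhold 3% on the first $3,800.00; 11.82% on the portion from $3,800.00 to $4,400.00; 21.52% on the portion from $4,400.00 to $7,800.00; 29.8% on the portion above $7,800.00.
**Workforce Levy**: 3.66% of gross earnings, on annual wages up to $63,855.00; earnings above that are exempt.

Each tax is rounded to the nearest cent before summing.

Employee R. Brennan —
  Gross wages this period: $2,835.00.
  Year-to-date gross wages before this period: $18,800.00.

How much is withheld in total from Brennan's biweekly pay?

Provincial Income Tax: taxable = $2,835.00
  3% × $2,835.00 = $85.05
Workforce Levy: 3.66% × $2,835.00 = $103.76
Total: $85.05 + $103.76 = $188.81

$188.81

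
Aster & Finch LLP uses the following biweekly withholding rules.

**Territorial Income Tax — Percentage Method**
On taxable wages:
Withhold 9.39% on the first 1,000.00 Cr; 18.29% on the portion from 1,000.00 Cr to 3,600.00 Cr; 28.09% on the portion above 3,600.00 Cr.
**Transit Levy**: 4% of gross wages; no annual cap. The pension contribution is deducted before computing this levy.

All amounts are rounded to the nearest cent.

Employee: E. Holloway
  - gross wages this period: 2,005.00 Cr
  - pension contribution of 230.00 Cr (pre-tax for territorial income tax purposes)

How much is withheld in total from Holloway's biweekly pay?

306.65 Cr

Territorial Income Tax: taxable = 2,005.00 Cr − 230.00 Cr = 1,775.00 Cr
  93.90 Cr + 18.29% × (1,775.00 Cr − 1,000.00 Cr) = 93.90 Cr + 18.29% × 775.00 Cr = 235.65 Cr
Transit Levy: 4% × 1,775.00 Cr = 71.00 Cr
Total: 235.65 Cr + 71.00 Cr = 306.65 Cr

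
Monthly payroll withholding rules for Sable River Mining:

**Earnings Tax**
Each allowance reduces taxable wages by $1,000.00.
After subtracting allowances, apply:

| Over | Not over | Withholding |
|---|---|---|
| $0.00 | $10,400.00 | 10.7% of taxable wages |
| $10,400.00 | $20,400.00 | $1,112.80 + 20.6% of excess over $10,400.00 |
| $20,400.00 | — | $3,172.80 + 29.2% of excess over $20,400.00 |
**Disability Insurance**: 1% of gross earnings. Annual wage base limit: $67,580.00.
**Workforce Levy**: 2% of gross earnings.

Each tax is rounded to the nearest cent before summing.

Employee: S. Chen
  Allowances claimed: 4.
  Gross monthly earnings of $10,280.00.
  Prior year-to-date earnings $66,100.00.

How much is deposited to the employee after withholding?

$9,387.64

Earnings Tax: taxable = $10,280.00 − 4×$1,000.00 = $6,280.00
  10.7% × $6,280.00 = $671.96
Disability Insurance: cap $67,580.00 − YTD $66,100.00 = $1,480.00 subject; 1% × $1,480.00 = $14.80
Workforce Levy: 2% × $10,280.00 = $205.60
Total withheld: $671.96 + $14.80 + $205.60 = $892.36
Net pay: $10,280.00 − $892.36 = $9,387.64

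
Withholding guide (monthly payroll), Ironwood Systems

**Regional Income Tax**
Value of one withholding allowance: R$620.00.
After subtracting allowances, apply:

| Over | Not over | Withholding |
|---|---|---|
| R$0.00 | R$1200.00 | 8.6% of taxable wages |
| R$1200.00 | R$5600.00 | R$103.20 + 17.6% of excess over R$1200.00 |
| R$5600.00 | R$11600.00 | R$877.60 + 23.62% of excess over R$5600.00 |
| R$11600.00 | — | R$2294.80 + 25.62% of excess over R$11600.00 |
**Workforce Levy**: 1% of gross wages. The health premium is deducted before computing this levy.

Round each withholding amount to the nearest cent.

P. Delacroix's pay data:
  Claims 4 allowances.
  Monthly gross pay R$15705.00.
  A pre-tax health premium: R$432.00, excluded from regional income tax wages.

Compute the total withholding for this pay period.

R$2753.18

Regional Income Tax: taxable = R$15705.00 − R$432.00 − 4×R$620.00 = R$12793.00
  R$2294.80 + 25.62% × (R$12793.00 − R$11600.00) = R$2294.80 + 25.62% × R$1193.00 = R$2600.45
Workforce Levy: 1% × R$15273.00 = R$152.73
Total: R$2600.45 + R$152.73 = R$2753.18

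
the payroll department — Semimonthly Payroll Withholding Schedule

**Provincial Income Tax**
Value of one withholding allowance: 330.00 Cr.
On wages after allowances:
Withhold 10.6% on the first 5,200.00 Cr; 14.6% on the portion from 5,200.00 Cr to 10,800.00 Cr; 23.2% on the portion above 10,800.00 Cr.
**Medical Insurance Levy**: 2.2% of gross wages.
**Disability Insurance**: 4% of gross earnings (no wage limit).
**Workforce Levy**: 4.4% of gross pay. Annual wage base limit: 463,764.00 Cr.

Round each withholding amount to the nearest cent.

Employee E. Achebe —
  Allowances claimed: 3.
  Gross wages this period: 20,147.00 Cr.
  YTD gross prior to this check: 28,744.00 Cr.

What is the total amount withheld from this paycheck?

Provincial Income Tax: taxable = 20,147.00 Cr − 3×330.00 Cr = 19,157.00 Cr
  1,368.80 Cr + 23.2% × (19,157.00 Cr − 10,800.00 Cr) = 1,368.80 Cr + 23.2% × 8,357.00 Cr = 3,307.62 Cr
Medical Insurance Levy: 2.2% × 20,147.00 Cr = 443.23 Cr
Disability Insurance: 4% × 20,147.00 Cr = 805.88 Cr
Workforce Levy: 4.4% × 20,147.00 Cr = 886.47 Cr
Total: 3,307.62 Cr + 443.23 Cr + 805.88 Cr + 886.47 Cr = 5,443.20 Cr

5,443.20 Cr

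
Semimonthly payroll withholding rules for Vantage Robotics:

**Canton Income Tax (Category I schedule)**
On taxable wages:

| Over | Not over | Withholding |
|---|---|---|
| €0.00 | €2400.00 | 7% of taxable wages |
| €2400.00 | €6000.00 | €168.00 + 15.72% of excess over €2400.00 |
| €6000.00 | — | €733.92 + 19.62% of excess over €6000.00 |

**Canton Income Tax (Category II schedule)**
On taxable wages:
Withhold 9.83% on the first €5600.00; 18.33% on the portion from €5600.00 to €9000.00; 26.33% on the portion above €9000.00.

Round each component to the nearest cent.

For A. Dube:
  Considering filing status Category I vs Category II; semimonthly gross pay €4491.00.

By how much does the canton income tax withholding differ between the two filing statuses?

€55.24

Canton Income Tax (Category I): taxable = €4491.00
  €168.00 + 15.72% × (€4491.00 − €2400.00) = €168.00 + 15.72% × €2091.00 = €496.71
Canton Income Tax (Category II): taxable = €4491.00
  9.83% × €4491.00 = €441.47
Difference: |€496.71 − €441.47| = €55.24 (higher under Category I)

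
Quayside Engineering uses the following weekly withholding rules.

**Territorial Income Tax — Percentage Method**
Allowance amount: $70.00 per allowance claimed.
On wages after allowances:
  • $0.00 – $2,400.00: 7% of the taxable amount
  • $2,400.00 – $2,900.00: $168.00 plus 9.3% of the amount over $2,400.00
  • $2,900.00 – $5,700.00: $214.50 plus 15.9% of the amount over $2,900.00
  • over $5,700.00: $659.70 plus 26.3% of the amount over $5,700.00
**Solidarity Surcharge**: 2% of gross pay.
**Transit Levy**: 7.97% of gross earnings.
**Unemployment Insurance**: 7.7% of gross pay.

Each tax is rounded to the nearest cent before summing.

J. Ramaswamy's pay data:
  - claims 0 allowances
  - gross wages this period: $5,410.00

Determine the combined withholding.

Territorial Income Tax: taxable = $5,410.00
  $214.50 + 15.9% × ($5,410.00 − $2,900.00) = $214.50 + 15.9% × $2,510.00 = $613.59
Solidarity Surcharge: 2% × $5,410.00 = $108.20
Transit Levy: 7.97% × $5,410.00 = $431.18
Unemployment Insurance: 7.7% × $5,410.00 = $416.57
Total: $613.59 + $108.20 + $431.18 + $416.57 = $1,569.54

$1,569.54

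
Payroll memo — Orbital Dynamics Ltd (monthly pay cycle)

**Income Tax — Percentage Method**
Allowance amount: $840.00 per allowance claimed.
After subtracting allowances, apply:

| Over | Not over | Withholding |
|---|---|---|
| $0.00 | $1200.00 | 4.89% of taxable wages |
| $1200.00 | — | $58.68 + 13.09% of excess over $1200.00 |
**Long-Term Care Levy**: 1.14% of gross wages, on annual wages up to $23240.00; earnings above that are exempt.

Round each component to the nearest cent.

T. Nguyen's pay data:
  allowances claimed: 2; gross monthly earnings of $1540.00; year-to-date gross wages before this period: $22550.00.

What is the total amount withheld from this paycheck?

$7.87

Income Tax: taxable = $1540.00 − 2×$840.00 = $-140.00
  Taxable ≤ 0 → $0.00
Long-Term Care Levy: cap $23240.00 − YTD $22550.00 = $690.00 subject; 1.14% × $690.00 = $7.87
Total: $0.00 + $7.87 = $7.87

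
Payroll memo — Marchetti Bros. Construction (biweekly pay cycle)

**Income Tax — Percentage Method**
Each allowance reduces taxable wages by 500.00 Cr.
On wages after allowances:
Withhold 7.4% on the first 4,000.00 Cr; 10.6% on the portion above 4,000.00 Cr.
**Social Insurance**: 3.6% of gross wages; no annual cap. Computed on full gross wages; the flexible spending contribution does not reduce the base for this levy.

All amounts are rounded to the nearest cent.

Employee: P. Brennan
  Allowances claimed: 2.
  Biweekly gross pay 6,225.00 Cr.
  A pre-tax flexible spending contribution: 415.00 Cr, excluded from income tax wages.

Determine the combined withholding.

605.96 Cr

Income Tax: taxable = 6,225.00 Cr − 415.00 Cr − 2×500.00 Cr = 4,810.00 Cr
  296.00 Cr + 10.6% × (4,810.00 Cr − 4,000.00 Cr) = 296.00 Cr + 10.6% × 810.00 Cr = 381.86 Cr
Social Insurance: 3.6% × 6,225.00 Cr = 224.10 Cr
Total: 381.86 Cr + 224.10 Cr = 605.96 Cr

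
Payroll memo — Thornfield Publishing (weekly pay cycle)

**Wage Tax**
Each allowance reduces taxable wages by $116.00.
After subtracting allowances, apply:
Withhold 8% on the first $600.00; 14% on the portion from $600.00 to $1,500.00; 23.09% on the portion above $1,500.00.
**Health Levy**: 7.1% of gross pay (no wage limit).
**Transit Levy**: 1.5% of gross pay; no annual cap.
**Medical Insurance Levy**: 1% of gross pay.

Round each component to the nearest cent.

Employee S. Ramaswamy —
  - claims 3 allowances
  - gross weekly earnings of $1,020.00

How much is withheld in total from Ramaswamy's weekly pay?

Wage Tax: taxable = $1,020.00 − 3×$116.00 = $672.00
  $48.00 + 14% × ($672.00 − $600.00) = $48.00 + 14% × $72.00 = $58.08
Health Levy: 7.1% × $1,020.00 = $72.42
Transit Levy: 1.5% × $1,020.00 = $15.30
Medical Insurance Levy: 1% × $1,020.00 = $10.20
Total: $58.08 + $72.42 + $15.30 + $10.20 = $156.00

$156.00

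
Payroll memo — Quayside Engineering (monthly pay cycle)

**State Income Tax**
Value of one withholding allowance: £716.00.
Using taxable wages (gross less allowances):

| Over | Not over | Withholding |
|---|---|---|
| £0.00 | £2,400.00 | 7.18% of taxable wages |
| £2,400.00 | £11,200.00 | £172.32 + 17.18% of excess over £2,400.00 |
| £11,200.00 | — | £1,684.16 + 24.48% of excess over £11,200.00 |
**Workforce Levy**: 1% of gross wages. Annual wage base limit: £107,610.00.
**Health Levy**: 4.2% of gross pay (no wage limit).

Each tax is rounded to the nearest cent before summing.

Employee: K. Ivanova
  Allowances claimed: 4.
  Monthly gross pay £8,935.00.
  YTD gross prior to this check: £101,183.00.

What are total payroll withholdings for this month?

State Income Tax: taxable = £8,935.00 − 4×£716.00 = £6,071.00
  £172.32 + 17.18% × (£6,071.00 − £2,400.00) = £172.32 + 17.18% × £3,671.00 = £803.00
Workforce Levy: cap £107,610.00 − YTD £101,183.00 = £6,427.00 subject; 1% × £6,427.00 = £64.27
Health Levy: 4.2% × £8,935.00 = £375.27
Total: £803.00 + £64.27 + £375.27 = £1,242.54

£1,242.54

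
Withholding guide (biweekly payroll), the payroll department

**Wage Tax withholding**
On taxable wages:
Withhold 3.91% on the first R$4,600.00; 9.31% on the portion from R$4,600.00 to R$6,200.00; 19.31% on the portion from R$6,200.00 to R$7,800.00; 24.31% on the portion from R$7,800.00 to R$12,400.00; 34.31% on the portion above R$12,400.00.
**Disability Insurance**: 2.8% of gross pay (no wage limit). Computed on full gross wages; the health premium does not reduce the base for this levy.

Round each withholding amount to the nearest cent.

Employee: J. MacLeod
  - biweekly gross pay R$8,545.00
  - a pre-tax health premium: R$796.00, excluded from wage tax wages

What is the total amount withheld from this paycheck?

Wage Tax: taxable = R$8,545.00 − R$796.00 = R$7,749.00
  R$328.82 + 19.31% × (R$7,749.00 − R$6,200.00) = R$328.82 + 19.31% × R$1,549.00 = R$627.93
Disability Insurance: 2.8% × R$8,545.00 = R$239.26
Total: R$627.93 + R$239.26 = R$867.19

R$867.19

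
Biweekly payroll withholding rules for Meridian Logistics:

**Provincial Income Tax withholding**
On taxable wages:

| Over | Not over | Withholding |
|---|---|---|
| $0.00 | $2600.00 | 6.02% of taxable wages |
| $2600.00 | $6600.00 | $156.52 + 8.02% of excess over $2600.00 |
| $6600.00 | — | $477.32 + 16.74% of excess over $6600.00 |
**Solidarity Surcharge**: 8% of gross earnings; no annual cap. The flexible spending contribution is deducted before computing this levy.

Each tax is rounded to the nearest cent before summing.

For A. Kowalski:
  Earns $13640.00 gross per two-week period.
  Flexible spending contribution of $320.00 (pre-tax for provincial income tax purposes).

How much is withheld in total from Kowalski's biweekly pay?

$2667.85

Provincial Income Tax: taxable = $13640.00 − $320.00 = $13320.00
  $477.32 + 16.74% × ($13320.00 − $6600.00) = $477.32 + 16.74% × $6720.00 = $1602.25
Solidarity Surcharge: 8% × $13320.00 = $1065.60
Total: $1602.25 + $1065.60 = $2667.85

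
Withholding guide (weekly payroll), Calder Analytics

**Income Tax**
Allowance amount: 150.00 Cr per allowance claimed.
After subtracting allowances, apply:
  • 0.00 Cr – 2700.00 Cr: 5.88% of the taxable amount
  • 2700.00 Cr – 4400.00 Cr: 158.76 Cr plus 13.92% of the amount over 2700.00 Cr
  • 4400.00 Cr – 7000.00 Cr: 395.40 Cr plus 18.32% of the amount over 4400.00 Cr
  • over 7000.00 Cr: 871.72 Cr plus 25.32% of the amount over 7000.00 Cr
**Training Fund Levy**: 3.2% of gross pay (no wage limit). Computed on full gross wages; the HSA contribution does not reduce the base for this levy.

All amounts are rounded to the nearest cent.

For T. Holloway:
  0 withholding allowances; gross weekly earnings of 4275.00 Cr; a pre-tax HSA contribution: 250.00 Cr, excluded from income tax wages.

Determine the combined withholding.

480.00 Cr

Income Tax: taxable = 4275.00 Cr − 250.00 Cr = 4025.00 Cr
  158.76 Cr + 13.92% × (4025.00 Cr − 2700.00 Cr) = 158.76 Cr + 13.92% × 1325.00 Cr = 343.20 Cr
Training Fund Levy: 3.2% × 4275.00 Cr = 136.80 Cr
Total: 343.20 Cr + 136.80 Cr = 480.00 Cr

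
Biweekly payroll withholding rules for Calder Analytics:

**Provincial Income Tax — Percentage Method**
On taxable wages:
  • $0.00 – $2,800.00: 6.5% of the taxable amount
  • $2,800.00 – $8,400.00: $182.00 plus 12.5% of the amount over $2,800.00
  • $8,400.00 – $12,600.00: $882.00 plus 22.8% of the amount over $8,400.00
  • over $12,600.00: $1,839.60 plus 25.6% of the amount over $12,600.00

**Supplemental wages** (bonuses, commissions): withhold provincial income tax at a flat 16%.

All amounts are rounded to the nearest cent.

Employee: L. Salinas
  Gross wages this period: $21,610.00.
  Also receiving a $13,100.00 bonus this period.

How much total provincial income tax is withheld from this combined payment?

Provincial Income Tax: taxable = $21,610.00
  $1,839.60 + 25.6% × ($21,610.00 − $12,600.00) = $1,839.60 + 25.6% × $9,010.00 = $4,146.16
Supplemental (16% flat on bonus): 16% × $13,100.00 = $2,096.00
Total provincial income tax: $4,146.16 + $2,096.00 = $6,242.16

$6,242.16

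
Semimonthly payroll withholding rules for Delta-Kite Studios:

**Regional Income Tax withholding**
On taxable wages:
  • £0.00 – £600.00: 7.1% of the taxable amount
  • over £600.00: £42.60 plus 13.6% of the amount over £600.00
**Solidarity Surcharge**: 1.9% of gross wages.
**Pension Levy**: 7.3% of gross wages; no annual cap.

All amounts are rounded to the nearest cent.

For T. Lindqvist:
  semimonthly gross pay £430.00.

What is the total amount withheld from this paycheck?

Regional Income Tax: taxable = £430.00
  7.1% × £430.00 = £30.53
Solidarity Surcharge: 1.9% × £430.00 = £8.17
Pension Levy: 7.3% × £430.00 = £31.39
Total: £30.53 + £8.17 + £31.39 = £70.09

£70.09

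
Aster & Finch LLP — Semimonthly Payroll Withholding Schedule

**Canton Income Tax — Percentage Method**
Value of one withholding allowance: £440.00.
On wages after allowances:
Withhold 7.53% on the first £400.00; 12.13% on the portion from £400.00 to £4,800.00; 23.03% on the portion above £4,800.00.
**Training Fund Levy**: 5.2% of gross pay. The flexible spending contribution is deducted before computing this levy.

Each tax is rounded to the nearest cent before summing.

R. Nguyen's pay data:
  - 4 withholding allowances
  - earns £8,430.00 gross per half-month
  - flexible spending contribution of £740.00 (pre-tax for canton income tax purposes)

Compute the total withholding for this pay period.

Canton Income Tax: taxable = £8,430.00 − £740.00 − 4×£440.00 = £5,930.00
  £563.84 + 23.03% × (£5,930.00 − £4,800.00) = £563.84 + 23.03% × £1,130.00 = £824.08
Training Fund Levy: 5.2% × £7,690.00 = £399.88
Total: £824.08 + £399.88 = £1,223.96

£1,223.96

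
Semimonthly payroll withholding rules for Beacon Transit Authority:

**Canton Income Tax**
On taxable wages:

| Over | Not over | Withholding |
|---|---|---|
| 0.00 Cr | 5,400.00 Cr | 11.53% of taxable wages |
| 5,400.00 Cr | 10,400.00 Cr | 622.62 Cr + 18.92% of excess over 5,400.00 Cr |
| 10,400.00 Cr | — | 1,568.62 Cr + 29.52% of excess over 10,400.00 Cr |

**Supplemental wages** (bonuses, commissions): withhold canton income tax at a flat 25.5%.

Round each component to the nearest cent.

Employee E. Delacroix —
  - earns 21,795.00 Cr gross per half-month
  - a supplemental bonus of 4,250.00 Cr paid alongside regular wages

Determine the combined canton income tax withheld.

Canton Income Tax: taxable = 21,795.00 Cr
  1,568.62 Cr + 29.52% × (21,795.00 Cr − 10,400.00 Cr) = 1,568.62 Cr + 29.52% × 11,395.00 Cr = 4,932.42 Cr
Supplemental (25.5% flat on bonus): 25.5% × 4,250.00 Cr = 1,083.75 Cr
Total canton income tax: 4,932.42 Cr + 1,083.75 Cr = 6,016.17 Cr

6,016.17 Cr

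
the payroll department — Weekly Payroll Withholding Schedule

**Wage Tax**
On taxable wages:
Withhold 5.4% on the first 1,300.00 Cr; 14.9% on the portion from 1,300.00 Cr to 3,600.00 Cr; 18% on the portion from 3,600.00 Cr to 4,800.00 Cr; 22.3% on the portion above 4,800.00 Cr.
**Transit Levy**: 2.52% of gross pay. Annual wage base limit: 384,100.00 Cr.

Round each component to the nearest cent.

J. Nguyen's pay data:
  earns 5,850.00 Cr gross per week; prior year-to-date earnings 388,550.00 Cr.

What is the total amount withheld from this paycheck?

Wage Tax: taxable = 5,850.00 Cr
  628.90 Cr + 22.3% × (5,850.00 Cr − 4,800.00 Cr) = 628.90 Cr + 22.3% × 1,050.00 Cr = 863.05 Cr
Transit Levy: YTD 388,550.00 Cr ≥ cap 384,100.00 Cr → 0.00 Cr
Total: 863.05 Cr + 0.00 Cr = 863.05 Cr

863.05 Cr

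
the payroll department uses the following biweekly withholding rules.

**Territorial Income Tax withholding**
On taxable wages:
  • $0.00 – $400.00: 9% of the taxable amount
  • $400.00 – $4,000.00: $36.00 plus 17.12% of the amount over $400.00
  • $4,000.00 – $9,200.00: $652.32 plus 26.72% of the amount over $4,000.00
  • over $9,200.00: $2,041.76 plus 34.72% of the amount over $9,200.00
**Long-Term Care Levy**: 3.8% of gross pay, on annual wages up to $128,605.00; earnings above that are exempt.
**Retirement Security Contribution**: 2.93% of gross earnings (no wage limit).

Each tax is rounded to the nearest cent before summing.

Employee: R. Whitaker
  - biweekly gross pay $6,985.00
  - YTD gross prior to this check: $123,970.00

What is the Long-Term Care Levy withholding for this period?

$176.13

Long-Term Care Levy: cap $128,605.00 − YTD $123,970.00 = $4,635.00 subject; 3.8% × $4,635.00 = $176.13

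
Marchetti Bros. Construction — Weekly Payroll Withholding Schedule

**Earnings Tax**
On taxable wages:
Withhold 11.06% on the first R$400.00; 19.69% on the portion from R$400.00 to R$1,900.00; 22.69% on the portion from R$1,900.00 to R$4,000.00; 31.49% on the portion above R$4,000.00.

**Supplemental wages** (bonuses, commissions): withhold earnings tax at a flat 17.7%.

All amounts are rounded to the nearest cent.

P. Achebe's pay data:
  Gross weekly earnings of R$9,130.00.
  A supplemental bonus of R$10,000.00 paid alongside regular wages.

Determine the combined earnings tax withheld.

R$4,201.52

Earnings Tax: taxable = R$9,130.00
  R$816.08 + 31.49% × (R$9,130.00 − R$4,000.00) = R$816.08 + 31.49% × R$5,130.00 = R$2,431.52
Supplemental (17.7% flat on bonus): 17.7% × R$10,000.00 = R$1,770.00
Total earnings tax: R$2,431.52 + R$1,770.00 = R$4,201.52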